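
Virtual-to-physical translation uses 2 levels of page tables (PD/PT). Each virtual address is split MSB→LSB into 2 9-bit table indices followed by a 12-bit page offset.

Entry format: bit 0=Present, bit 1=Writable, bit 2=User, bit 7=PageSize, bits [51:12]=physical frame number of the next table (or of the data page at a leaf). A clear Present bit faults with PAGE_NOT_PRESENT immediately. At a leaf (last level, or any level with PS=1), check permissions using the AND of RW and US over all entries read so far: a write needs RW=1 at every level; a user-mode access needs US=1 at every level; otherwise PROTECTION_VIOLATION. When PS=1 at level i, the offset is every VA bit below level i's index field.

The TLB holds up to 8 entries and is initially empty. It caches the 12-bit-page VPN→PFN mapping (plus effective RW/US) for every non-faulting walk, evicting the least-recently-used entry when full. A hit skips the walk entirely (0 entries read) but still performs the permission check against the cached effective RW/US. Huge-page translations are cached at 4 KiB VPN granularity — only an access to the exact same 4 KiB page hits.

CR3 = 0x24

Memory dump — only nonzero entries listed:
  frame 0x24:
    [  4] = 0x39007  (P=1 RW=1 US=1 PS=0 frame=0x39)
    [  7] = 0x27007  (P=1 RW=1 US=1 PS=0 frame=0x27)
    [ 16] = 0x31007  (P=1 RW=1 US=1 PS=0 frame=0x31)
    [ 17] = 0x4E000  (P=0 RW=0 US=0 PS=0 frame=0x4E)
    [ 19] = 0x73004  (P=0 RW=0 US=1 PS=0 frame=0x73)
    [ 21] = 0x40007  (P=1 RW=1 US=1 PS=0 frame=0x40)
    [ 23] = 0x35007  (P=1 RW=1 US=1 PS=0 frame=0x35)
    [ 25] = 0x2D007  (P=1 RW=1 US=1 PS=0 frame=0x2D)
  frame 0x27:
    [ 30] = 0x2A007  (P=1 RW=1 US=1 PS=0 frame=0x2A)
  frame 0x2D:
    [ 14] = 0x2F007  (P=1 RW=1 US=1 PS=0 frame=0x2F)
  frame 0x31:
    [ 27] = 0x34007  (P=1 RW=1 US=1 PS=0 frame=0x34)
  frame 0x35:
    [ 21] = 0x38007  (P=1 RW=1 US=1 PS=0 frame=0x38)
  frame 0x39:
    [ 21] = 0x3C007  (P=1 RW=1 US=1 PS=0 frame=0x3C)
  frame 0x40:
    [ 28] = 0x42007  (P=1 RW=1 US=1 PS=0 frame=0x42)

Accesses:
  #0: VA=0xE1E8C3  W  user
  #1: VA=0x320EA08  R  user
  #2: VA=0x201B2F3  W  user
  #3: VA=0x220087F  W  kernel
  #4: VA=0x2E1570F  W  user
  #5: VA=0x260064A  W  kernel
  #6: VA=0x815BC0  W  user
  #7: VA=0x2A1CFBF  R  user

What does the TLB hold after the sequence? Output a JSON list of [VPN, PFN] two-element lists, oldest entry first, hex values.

Walk each access:
#0 VA=0xE1E8C3 (w,user):
  L0 @0x24[7] → 0x27007  P=1,RW=1,US=1,PS=0
  L1 @0x27[30] → 0x2A007  P=1,RW=1,US=1,PS=0
  ⇒ phys 0x2A8C3  [2 reads]
#1 VA=0x320EA08 (r,user):
  L0 @0x24[25] → 0x2D007  P=1,RW=1,US=1,PS=0
  L1 @0x2D[14] → 0x2F007  P=1,RW=1,US=1,PS=0
  ⇒ phys 0x2FA08  [2 reads]
#2 VA=0x201B2F3 (w,user):
  L0 @0x24[16] → 0x31007  P=1,RW=1,US=1,PS=0
  L1 @0x31[27] → 0x34007  P=1,RW=1,US=1,PS=0
  ⇒ phys 0x342F3  [2 reads]
#3 VA=0x220087F (w,kernel):
  L0 @0x24[17] → 0x4E000  P=0,RW=0,US=0,PS=0
  ⇒ fault: PAGE_NOT_PRESENT  — 1 lookups
#4 VA=0x2E1570F (w,user):
  L0 @0x24[23] → 0x35007  P=1,RW=1,US=1,PS=0
  L1 @0x35[21] → 0x38007  P=1,RW=1,US=1,PS=0
  ⇒ phys 0x3870F  [2 reads]
#5 VA=0x260064A (w,kernel):
  L0 @0x24[19] → 0x73004  P=0,RW=0,US=1,PS=0
  ⇒ fault: PAGE_NOT_PRESENT  — 1 lookups
#6 VA=0x815BC0 (w,user):
  L0 @0x24[4] → 0x39007  P=1,RW=1,US=1,PS=0
  L1 @0x39[21] → 0x3C007  P=1,RW=1,US=1,PS=0
  ⇒ phys 0x3CBC0  [2 reads]
#7 VA=0x2A1CFBF (r,user):
  L0 @0x24[21] → 0x40007  P=1,RW=1,US=1,PS=0
  L1 @0x40[28] → 0x42007  P=1,RW=1,US=1,PS=0
  ⇒ phys 0x42FBF  [2 reads]

TLB: [["0xE1E", "0x2A"], ["0x320E", "0x2F"], ["0x201B", "0x34"], ["0x2E15", "0x38"], ["0x815", "0x3C"], ["0x2A1C", "0x42"]]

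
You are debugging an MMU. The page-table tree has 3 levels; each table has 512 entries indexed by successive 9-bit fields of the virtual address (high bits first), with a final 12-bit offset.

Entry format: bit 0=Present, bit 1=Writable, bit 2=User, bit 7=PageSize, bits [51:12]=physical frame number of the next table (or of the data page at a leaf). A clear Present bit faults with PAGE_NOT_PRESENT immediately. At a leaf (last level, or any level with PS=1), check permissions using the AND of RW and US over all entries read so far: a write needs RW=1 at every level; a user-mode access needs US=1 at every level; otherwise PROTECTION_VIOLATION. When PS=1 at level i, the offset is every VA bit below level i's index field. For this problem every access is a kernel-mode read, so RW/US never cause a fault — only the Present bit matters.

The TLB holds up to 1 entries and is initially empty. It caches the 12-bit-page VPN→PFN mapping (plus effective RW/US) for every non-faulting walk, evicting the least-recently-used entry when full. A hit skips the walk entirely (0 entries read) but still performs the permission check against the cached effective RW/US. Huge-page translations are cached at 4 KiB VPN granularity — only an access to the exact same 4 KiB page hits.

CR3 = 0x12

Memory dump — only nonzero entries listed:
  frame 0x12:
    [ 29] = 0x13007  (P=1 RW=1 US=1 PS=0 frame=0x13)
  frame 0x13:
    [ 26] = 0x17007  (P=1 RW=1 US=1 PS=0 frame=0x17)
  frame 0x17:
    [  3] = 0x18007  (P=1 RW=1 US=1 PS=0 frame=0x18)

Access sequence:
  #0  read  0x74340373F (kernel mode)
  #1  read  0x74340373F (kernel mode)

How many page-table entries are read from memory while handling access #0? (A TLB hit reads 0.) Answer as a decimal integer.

Trace:
#0 VA=0x74340373F (r,kernel):
  L0: frame=0x12 idx=29 entry=0x13007 [P=1 RW=1 US=1 PS=0]
  L1: frame=0x13 idx=26 entry=0x17007 [P=1 RW=1 US=1 PS=0]
  L2: frame=0x17 idx=3 entry=0x18007 [P=1 RW=1 US=1 PS=0]
  ✓ 0x1873F  — 3 lookups
#1 VA=0x74340373F (r,kernel):
  TLB hit vpn=0x743403 → PA=0x1873F

Entries read for #0: 3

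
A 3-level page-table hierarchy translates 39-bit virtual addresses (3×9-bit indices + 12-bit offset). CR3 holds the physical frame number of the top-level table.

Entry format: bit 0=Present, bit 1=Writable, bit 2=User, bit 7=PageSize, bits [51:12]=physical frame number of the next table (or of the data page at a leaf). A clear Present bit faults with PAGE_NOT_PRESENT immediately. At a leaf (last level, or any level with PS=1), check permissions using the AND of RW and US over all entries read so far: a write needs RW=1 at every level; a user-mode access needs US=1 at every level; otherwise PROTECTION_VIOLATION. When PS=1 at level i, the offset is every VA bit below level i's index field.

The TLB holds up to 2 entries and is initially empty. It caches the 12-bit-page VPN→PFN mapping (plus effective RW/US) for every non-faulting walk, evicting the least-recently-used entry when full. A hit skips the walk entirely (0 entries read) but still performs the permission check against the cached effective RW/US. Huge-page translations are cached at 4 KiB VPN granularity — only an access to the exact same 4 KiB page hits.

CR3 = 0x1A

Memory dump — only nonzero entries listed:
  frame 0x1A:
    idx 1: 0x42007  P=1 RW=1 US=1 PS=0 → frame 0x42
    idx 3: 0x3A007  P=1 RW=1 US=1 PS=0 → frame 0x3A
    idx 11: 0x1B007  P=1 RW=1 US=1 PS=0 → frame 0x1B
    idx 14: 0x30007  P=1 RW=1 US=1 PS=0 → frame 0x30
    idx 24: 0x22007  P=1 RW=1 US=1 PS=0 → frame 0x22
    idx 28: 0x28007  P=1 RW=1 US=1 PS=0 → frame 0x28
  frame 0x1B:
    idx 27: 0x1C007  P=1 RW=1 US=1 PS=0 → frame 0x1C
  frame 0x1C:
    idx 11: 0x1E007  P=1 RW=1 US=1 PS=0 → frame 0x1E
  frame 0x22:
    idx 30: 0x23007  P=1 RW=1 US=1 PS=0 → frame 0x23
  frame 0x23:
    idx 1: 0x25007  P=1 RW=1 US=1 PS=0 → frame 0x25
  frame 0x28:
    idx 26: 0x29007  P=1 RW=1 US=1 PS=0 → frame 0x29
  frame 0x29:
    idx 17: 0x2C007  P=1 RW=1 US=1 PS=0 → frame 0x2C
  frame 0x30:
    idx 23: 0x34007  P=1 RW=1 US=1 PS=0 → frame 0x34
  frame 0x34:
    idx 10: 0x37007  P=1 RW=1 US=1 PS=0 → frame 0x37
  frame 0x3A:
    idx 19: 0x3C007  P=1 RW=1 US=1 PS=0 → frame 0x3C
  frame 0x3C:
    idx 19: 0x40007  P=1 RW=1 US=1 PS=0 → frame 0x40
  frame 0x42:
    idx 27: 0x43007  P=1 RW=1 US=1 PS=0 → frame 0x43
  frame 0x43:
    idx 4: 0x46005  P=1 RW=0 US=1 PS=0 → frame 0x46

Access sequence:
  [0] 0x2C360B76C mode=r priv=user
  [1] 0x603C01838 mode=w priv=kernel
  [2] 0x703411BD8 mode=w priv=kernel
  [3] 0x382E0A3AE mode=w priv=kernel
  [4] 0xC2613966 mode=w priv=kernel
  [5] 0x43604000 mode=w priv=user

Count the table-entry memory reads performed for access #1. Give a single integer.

Trace:
#0 VA=0x2C360B76C (r,user):
  [0] read 0x1A idx=11: raw=0x1B007 flags P=1 W=1 U=1 S=0
  [1] read 0x1B idx=27: raw=0x1C007 flags P=1 W=1 U=1 S=0
  [2] read 0x1C idx=11: raw=0x1E007 flags P=1 W=1 U=1 S=0
  ✓ 0x1E76C  — 3 lookups
#1 VA=0x603C01838 (w,kernel):
  [0] read 0x1A idx=24: raw=0x22007 flags P=1 W=1 U=1 S=0
  [1] read 0x22 idx=30: raw=0x23007 flags P=1 W=1 U=1 S=0
  [2] read 0x23 idx=1: raw=0x25007 flags P=1 W=1 U=1 S=0
  ✓ 0x25838  — 3 lookups
#2 VA=0x703411BD8 (w,kernel):
  [0] read 0x1A idx=28: raw=0x28007 flags P=1 W=1 U=1 S=0
  [1] read 0x28 idx=26: raw=0x29007 flags P=1 W=1 U=1 S=0
  [2] read 0x29 idx=17: raw=0x2C007 flags P=1 W=1 U=1 S=0
  ✓ 0x2CBD8  — 3 lookups
#3 VA=0x382E0A3AE (w,kernel):
  [0] read 0x1A idx=14: raw=0x30007 flags P=1 W=1 U=1 S=0
  [1] read 0x30 idx=23: raw=0x34007 flags P=1 W=1 U=1 S=0
  [2] read 0x34 idx=10: raw=0x37007 flags P=1 W=1 U=1 S=0
  ✓ 0x373AE  — 3 lookups
#4 VA=0xC2613966 (w,kernel):
  [0] read 0x1A idx=3: raw=0x3A007 flags P=1 W=1 U=1 S=0
  [1] read 0x3A idx=19: raw=0x3C007 flags P=1 W=1 U=1 S=0
  [2] read 0x3C idx=19: raw=0x40007 flags P=1 W=1 U=1 S=0
  ✓ 0x40966  — 3 lookups
#5 VA=0x43604000 (w,user):
  [0] read 0x1A idx=1: raw=0x42007 flags P=1 W=1 U=1 S=0
  [1] read 0x42 idx=27: raw=0x43007 flags P=1 W=1 U=1 S=0
  [2] read 0x43 idx=4: raw=0x46005 flags P=1 W=0 U=1 S=0
  → PROTECTION_VIOLATION  (3 entries read)

Entries read for #1: 3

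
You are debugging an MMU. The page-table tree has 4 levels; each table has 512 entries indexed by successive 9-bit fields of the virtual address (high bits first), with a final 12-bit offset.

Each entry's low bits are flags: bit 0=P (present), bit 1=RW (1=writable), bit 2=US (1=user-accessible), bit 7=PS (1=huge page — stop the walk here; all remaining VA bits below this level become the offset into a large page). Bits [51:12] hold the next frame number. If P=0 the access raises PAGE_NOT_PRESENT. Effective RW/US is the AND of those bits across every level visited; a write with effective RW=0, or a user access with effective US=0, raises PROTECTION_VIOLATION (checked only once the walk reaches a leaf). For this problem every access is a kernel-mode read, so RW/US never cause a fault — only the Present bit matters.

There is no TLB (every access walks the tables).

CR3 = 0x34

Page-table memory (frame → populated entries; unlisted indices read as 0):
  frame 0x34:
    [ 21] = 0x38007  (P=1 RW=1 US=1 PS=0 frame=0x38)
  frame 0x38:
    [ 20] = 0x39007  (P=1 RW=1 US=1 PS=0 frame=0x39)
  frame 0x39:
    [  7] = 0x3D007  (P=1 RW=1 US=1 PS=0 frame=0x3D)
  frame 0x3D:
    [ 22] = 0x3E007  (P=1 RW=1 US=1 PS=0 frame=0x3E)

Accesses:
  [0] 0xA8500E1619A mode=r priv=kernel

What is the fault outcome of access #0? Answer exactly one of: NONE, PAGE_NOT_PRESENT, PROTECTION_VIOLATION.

Trace:
#0 VA=0xA8500E1619A (r,kernel):
  L0 @0x34[21] → 0x38007  P=1,RW=1,US=1,PS=0
  L1 @0x38[20] → 0x39007  P=1,RW=1,US=1,PS=0
  L2 @0x39[7] → 0x3D007  P=1,RW=1,US=1,PS=0
  L3 @0x3D[22] → 0x3E007  P=1,RW=1,US=1,PS=0
  → PA=0x3E19A  (4 entries read)

Access #0 fault: NONE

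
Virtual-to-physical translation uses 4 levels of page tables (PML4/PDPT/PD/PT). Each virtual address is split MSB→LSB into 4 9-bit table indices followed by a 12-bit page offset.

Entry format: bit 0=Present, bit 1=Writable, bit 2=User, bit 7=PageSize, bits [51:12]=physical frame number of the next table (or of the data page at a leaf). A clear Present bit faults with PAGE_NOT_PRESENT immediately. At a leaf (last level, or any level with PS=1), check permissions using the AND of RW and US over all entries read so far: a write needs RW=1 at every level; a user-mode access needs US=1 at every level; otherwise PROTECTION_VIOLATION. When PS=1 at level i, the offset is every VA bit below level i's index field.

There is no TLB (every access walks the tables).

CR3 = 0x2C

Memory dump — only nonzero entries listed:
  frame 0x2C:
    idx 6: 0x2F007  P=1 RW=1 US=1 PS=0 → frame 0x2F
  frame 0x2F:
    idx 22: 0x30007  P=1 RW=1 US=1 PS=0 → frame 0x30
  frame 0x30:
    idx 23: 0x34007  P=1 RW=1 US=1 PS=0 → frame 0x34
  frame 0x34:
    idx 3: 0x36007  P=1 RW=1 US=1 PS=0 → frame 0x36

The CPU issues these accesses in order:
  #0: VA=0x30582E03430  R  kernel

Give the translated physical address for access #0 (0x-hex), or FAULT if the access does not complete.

Trace:
#0 VA=0x30582E03430 (r,kernel):
  lvl0: tbl 0x2C, slot 6 ⇒ 0x2F007 (P1/RW1/US1/PS0)
  lvl1: tbl 0x2F, slot 22 ⇒ 0x30007 (P1/RW1/US1/PS0)
  lvl2: tbl 0x30, slot 23 ⇒ 0x34007 (P1/RW1/US1/PS0)
  lvl3: tbl 0x34, slot 3 ⇒ 0x36007 (P1/RW1/US1/PS0)
  ⇒ phys 0x36430  [4 reads]

Access #0 PA: 0x36430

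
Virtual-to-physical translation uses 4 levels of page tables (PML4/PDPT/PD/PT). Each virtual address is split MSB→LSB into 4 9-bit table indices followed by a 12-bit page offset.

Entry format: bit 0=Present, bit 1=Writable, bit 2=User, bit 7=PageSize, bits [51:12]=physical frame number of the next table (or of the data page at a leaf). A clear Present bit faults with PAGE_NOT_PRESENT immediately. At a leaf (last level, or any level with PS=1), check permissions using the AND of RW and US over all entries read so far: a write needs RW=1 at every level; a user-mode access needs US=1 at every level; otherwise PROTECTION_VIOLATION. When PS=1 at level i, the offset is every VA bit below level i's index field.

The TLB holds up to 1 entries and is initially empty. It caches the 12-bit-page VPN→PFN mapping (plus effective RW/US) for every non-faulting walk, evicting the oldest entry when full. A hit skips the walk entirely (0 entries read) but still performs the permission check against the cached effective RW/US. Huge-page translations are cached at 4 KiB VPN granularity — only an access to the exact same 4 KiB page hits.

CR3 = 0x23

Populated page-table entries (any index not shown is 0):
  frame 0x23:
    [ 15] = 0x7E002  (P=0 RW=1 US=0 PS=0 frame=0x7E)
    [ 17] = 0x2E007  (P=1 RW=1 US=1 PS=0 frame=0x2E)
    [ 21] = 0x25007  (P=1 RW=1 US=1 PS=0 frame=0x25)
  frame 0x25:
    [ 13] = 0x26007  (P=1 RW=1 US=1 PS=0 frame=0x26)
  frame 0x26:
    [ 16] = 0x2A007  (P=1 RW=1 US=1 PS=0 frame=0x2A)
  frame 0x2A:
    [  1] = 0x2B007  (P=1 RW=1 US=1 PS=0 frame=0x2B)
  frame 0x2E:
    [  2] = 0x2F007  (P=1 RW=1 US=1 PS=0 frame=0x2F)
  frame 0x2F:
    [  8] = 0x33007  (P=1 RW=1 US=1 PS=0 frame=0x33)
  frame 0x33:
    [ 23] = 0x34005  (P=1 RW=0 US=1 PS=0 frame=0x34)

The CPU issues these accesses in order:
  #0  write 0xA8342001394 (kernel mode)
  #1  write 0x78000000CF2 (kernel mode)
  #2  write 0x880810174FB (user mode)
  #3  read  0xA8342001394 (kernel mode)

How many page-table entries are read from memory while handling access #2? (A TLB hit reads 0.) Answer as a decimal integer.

Trace:
#0 VA=0xA8342001394 (w,kernel):
  L0: frame=0x23 idx=21 entry=0x25007 [P=1 RW=1 US=1 PS=0]
  L1: frame=0x25 idx=13 entry=0x26007 [P=1 RW=1 US=1 PS=0]
  L2: frame=0x26 idx=16 entry=0x2A007 [P=1 RW=1 US=1 PS=0]
  L3: frame=0x2A idx=1 entry=0x2B007 [P=1 RW=1 US=1 PS=0]
  ⇒ phys 0x2B394  [4 reads]
#1 VA=0x78000000CF2 (w,kernel):
  L0: frame=0x23 idx=15 entry=0x7E002 [P=0 RW=1 US=0 PS=0]
  → PAGE_NOT_PRESENT  (1 entries read)
#2 VA=0x880810174FB (w,user):
  L0: frame=0x23 idx=17 entry=0x2E007 [P=1 RW=1 US=1 PS=0]
  L1: frame=0x2E idx=2 entry=0x2F007 [P=1 RW=1 US=1 PS=0]
  L2: frame=0x2F idx=8 entry=0x33007 [P=1 RW=1 US=1 PS=0]
  L3: frame=0x33 idx=23 entry=0x34005 [P=1 RW=0 US=1 PS=0]
  → PROTECTION_VIOLATION  (4 entries read)
#3 VA=0xA8342001394 (r,kernel):
  TLB hit vpn=0xA8342001 → PA=0x2B394

Entries read for #2: 4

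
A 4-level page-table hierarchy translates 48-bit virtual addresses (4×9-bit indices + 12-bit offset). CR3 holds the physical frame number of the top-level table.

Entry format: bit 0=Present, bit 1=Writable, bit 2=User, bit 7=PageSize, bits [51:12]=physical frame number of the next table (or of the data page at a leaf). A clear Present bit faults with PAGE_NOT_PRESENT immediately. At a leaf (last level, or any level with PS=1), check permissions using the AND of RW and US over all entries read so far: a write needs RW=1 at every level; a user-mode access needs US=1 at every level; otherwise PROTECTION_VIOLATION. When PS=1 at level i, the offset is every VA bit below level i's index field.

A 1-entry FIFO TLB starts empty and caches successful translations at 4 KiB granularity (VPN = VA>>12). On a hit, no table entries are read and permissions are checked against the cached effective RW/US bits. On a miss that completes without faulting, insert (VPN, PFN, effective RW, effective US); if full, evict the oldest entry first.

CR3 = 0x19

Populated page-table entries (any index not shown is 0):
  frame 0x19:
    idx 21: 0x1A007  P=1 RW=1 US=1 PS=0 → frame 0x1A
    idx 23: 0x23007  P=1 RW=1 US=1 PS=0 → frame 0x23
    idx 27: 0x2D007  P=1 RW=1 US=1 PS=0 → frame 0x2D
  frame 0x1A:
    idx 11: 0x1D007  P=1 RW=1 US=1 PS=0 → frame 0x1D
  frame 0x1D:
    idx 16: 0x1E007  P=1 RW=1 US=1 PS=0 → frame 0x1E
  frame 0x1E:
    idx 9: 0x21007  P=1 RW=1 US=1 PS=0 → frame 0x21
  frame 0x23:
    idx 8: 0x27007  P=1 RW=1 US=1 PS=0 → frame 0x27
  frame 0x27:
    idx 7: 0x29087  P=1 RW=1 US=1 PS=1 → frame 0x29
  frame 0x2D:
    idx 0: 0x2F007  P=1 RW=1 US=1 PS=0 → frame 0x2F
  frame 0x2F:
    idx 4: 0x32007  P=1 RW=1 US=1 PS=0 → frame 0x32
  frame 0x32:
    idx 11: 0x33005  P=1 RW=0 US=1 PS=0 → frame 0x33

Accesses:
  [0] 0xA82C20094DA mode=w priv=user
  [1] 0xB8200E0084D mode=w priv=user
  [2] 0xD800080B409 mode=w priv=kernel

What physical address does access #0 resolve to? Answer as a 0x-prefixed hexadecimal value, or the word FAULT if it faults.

Walk each access:
#0 VA=0xA82C20094DA (w,user):
  lvl0: tbl 0x19, slot 21 ⇒ 0x1A007 (P1/RW1/US1/PS0)
  lvl1: tbl 0x1A, slot 11 ⇒ 0x1D007 (P1/RW1/US1/PS0)
  lvl2: tbl 0x1D, slot 16 ⇒ 0x1E007 (P1/RW1/US1/PS0)
  lvl3: tbl 0x1E, slot 9 ⇒ 0x21007 (P1/RW1/US1/PS0)
  → PA=0x214DA  (4 entries read)
#1 VA=0xB8200E0084D (w,user):
  lvl0: tbl 0x19, slot 23 ⇒ 0x23007 (P1/RW1/US1/PS0)
  lvl1: tbl 0x23, slot 8 ⇒ 0x27007 (P1/RW1/US1/PS0)
  lvl2: tbl 0x27, slot 7 ⇒ 0x29087 (P1/RW1/US1/PS1)
  → PA=0x2984D (huge @L2)  (3 entries read)
#2 VA=0xD800080B409 (w,kernel):
  lvl0: tbl 0x19, slot 27 ⇒ 0x2D007 (P1/RW1/US1/PS0)
  lvl1: tbl 0x2D, slot 0 ⇒ 0x2F007 (P1/RW1/US1/PS0)
  lvl2: tbl 0x2F, slot 4 ⇒ 0x32007 (P1/RW1/US1/PS0)
  lvl3: tbl 0x32, slot 11 ⇒ 0x33005 (P1/RW0/US1/PS0)
  ✗ PROTECTION_VIOLATION  [4 reads]

Access #0 PA: 0x214DA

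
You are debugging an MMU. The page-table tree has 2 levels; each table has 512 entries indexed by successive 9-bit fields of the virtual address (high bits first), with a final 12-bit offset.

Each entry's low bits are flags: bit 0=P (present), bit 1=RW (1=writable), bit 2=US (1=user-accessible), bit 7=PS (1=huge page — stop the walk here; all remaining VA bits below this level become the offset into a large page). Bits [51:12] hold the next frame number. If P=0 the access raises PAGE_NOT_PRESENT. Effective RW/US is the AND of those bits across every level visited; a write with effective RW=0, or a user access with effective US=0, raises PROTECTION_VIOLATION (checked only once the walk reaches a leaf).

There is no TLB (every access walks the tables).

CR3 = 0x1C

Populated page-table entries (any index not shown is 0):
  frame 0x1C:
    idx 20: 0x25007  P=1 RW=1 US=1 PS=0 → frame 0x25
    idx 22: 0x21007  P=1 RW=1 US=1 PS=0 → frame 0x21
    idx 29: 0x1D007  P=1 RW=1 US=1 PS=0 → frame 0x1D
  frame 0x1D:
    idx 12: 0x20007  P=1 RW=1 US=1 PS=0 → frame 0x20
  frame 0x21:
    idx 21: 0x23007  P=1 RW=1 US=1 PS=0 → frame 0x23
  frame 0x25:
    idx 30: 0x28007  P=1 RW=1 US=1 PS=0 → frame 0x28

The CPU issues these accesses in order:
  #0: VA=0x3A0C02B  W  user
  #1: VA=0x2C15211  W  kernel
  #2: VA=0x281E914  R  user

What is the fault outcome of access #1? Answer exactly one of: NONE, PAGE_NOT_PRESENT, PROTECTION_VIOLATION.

Walk each access:
#0 VA=0x3A0C02B (w,user):
  lvl0: tbl 0x1C, slot 29 ⇒ 0x1D007 (P1/RW1/US1/PS0)
  lvl1: tbl 0x1D, slot 12 ⇒ 0x20007 (P1/RW1/US1/PS0)
  ⇒ phys 0x2002B  [2 reads]
#1 VA=0x2C15211 (w,kernel):
  lvl0: tbl 0x1C, slot 22 ⇒ 0x21007 (P1/RW1/US1/PS0)
  lvl1: tbl 0x21, slot 21 ⇒ 0x23007 (P1/RW1/US1/PS0)
  ⇒ phys 0x23211  [2 reads]
#2 VA=0x281E914 (r,user):
  lvl0: tbl 0x1C, slot 20 ⇒ 0x25007 (P1/RW1/US1/PS0)
  lvl1: tbl 0x25, slot 30 ⇒ 0x28007 (P1/RW1/US1/PS0)
  ⇒ phys 0x28914  [2 reads]

Access #1 fault: NONE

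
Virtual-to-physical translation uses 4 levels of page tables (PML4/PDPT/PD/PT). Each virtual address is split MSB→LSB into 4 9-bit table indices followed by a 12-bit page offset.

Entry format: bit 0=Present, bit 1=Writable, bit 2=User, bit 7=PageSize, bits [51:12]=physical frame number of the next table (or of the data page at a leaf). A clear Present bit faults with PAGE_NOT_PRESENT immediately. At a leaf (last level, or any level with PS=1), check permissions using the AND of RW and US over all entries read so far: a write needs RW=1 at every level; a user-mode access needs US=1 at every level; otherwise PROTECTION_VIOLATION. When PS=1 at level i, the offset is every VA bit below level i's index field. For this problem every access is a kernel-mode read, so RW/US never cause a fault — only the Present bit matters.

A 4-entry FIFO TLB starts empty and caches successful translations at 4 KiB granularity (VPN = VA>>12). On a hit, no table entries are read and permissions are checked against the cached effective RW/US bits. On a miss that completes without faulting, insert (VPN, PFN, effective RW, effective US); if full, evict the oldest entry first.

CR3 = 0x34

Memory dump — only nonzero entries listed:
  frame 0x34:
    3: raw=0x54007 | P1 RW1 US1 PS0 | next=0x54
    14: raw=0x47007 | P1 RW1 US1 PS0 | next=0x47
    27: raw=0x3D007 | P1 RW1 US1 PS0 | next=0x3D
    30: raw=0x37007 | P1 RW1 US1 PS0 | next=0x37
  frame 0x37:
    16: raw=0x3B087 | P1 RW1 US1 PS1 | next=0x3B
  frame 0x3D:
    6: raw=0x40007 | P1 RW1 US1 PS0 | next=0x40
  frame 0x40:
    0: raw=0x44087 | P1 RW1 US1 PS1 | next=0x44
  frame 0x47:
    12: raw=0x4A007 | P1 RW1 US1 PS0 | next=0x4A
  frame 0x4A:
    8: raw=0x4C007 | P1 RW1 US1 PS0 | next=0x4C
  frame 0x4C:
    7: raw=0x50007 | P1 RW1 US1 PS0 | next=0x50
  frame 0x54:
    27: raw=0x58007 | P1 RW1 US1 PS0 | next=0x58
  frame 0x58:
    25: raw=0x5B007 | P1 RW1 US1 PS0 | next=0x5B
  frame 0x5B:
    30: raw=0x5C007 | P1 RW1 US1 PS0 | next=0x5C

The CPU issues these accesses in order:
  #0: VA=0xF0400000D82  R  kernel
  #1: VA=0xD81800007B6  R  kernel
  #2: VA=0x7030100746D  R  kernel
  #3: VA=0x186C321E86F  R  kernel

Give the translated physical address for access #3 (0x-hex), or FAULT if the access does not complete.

Trace:
#0 VA=0xF0400000D82 (r,kernel):
  [0] read 0x34 idx=30: raw=0x37007 flags P=1 W=1 U=1 S=0
  [1] read 0x37 idx=16: raw=0x3B087 flags P=1 W=1 U=1 S=1
  ✓ 0x3BD82 (huge @L1)  — 2 lookups
#1 VA=0xD81800007B6 (r,kernel):
  [0] read 0x34 idx=27: raw=0x3D007 flags P=1 W=1 U=1 S=0
  [1] read 0x3D idx=6: raw=0x40007 flags P=1 W=1 U=1 S=0
  [2] read 0x40 idx=0: raw=0x44087 flags P=1 W=1 U=1 S=1
  ✓ 0x447B6 (huge @L2)  — 3 lookups
#2 VA=0x7030100746D (r,kernel):
  [0] read 0x34 idx=14: raw=0x47007 flags P=1 W=1 U=1 S=0
  [1] read 0x47 idx=12: raw=0x4A007 flags P=1 W=1 U=1 S=0
  [2] read 0x4A idx=8: raw=0x4C007 flags P=1 W=1 U=1 S=0
  [3] read 0x4C idx=7: raw=0x50007 flags P=1 W=1 U=1 S=0
  ✓ 0x5046D  — 4 lookups
#3 VA=0x186C321E86F (r,kernel):
  [0] read 0x34 idx=3: raw=0x54007 flags P=1 W=1 U=1 S=0
  [1] read 0x54 idx=27: raw=0x58007 flags P=1 W=1 U=1 S=0
  [2] read 0x58 idx=25: raw=0x5B007 flags P=1 W=1 U=1 S=0
  [3] read 0x5B idx=30: raw=0x5C007 flags P=1 W=1 U=1 S=0
  ✓ 0x5C86F  — 4 lookups

Access #3 PA: 0x5C86F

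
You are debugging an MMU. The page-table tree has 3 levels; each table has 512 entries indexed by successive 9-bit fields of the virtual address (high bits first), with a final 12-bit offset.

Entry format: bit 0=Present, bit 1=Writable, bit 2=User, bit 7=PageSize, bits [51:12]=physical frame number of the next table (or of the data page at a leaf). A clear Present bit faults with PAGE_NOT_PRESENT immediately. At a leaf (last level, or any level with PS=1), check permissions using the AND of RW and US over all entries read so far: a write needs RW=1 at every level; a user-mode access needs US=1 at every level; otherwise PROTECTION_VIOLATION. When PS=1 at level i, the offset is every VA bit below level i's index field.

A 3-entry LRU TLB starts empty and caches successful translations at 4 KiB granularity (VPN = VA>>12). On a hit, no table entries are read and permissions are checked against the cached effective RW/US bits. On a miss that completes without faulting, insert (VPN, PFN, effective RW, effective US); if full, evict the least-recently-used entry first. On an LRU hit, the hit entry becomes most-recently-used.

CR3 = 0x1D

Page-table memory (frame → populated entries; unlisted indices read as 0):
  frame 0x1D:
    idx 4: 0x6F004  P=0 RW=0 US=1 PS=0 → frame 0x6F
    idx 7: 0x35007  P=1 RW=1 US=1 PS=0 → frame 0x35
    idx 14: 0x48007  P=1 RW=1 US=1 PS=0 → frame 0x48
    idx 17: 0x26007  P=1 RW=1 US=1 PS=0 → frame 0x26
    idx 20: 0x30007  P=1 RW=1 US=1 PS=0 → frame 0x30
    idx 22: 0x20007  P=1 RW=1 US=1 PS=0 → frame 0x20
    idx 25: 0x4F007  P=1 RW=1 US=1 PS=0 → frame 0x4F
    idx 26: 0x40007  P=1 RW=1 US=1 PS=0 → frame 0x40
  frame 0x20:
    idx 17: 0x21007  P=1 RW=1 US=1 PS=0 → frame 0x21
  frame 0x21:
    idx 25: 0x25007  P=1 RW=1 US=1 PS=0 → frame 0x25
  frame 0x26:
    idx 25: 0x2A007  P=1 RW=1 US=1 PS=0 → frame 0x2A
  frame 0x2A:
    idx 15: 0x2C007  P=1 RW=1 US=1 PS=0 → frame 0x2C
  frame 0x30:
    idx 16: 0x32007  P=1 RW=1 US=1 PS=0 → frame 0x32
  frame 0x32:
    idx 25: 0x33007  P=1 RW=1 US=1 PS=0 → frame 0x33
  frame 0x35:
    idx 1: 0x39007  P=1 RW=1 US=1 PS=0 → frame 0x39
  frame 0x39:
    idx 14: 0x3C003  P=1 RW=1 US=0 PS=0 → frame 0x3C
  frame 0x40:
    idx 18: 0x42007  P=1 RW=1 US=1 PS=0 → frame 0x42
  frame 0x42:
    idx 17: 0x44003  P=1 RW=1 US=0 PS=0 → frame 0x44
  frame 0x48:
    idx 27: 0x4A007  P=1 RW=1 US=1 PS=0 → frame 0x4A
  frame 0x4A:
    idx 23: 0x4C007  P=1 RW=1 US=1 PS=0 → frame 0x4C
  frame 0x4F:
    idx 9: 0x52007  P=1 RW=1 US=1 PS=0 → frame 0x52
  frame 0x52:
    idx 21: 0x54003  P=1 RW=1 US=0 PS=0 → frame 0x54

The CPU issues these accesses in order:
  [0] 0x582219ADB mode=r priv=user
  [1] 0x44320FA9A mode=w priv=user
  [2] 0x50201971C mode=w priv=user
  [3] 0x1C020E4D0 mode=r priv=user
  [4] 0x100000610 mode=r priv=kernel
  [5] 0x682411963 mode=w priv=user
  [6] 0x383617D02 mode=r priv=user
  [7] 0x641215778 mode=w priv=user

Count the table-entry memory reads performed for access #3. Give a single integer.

Trace:
#0 VA=0x582219ADB (r,user):
  [0] read 0x1D idx=22: raw=0x20007 flags P=1 W=1 U=1 S=0
  [1] read 0x20 idx=17: raw=0x21007 flags P=1 W=1 U=1 S=0
  [2] read 0x21 idx=25: raw=0x25007 flags P=1 W=1 U=1 S=0
  ✓ 0x25ADB  — 3 lookups
#1 VA=0x44320FA9A (w,user):
  [0] read 0x1D idx=17: raw=0x26007 flags P=1 W=1 U=1 S=0
  [1] read 0x26 idx=25: raw=0x2A007 flags P=1 W=1 U=1 S=0
  [2] read 0x2A idx=15: raw=0x2C007 flags P=1 W=1 U=1 S=0
  ✓ 0x2CA9A  — 3 lookups
#2 VA=0x50201971C (w,user):
  [0] read 0x1D idx=20: raw=0x30007 flags P=1 W=1 U=1 S=0
  [1] read 0x30 idx=16: raw=0x32007 flags P=1 W=1 U=1 S=0
  [2] read 0x32 idx=25: raw=0x33007 flags P=1 W=1 U=1 S=0
  ✓ 0x3371C  — 3 lookups
#3 VA=0x1C020E4D0 (r,user):
  [0] read 0x1D idx=7: raw=0x35007 flags P=1 W=1 U=1 S=0
  [1] read 0x35 idx=1: raw=0x39007 flags P=1 W=1 U=1 S=0
  [2] read 0x39 idx=14: raw=0x3C003 flags P=1 W=1 U=0 S=0
  ✗ PROTECTION_VIOLATION  [3 reads]
#4 VA=0x100000610 (r,kernel):
  [0] read 0x1D idx=4: raw=0x6F004 flags P=0 W=0 U=1 S=0
  ✗ PAGE_NOT_PRESENT  [1 reads]
#5 VA=0x682411963 (w,user):
  [0] read 0x1D idx=26: raw=0x40007 flags P=1 W=1 U=1 S=0
  [1] read 0x40 idx=18: raw=0x42007 flags P=1 W=1 U=1 S=0
  [2] read 0x42 idx=17: raw=0x44003 flags P=1 W=1 U=0 S=0
  ✗ PROTECTION_VIOLATION  [3 reads]
#6 VA=0x383617D02 (r,user):
  [0] read 0x1D idx=14: raw=0x48007 flags P=1 W=1 U=1 S=0
  [1] read 0x48 idx=27: raw=0x4A007 flags P=1 W=1 U=1 S=0
  [2] read 0x4A idx=23: raw=0x4C007 flags P=1 W=1 U=1 S=0
  ✓ 0x4CD02  — 3 lookups
#7 VA=0x641215778 (w,user):
  [0] read 0x1D idx=25: raw=0x4F007 flags P=1 W=1 U=1 S=0
  [1] read 0x4F idx=9: raw=0x52007 flags P=1 W=1 U=1 S=0
  [2] read 0x52 idx=21: raw=0x54003 flags P=1 W=1 U=0 S=0
  ✗ PROTECTION_VIOLATION  [3 reads]

Entries read for #3: 3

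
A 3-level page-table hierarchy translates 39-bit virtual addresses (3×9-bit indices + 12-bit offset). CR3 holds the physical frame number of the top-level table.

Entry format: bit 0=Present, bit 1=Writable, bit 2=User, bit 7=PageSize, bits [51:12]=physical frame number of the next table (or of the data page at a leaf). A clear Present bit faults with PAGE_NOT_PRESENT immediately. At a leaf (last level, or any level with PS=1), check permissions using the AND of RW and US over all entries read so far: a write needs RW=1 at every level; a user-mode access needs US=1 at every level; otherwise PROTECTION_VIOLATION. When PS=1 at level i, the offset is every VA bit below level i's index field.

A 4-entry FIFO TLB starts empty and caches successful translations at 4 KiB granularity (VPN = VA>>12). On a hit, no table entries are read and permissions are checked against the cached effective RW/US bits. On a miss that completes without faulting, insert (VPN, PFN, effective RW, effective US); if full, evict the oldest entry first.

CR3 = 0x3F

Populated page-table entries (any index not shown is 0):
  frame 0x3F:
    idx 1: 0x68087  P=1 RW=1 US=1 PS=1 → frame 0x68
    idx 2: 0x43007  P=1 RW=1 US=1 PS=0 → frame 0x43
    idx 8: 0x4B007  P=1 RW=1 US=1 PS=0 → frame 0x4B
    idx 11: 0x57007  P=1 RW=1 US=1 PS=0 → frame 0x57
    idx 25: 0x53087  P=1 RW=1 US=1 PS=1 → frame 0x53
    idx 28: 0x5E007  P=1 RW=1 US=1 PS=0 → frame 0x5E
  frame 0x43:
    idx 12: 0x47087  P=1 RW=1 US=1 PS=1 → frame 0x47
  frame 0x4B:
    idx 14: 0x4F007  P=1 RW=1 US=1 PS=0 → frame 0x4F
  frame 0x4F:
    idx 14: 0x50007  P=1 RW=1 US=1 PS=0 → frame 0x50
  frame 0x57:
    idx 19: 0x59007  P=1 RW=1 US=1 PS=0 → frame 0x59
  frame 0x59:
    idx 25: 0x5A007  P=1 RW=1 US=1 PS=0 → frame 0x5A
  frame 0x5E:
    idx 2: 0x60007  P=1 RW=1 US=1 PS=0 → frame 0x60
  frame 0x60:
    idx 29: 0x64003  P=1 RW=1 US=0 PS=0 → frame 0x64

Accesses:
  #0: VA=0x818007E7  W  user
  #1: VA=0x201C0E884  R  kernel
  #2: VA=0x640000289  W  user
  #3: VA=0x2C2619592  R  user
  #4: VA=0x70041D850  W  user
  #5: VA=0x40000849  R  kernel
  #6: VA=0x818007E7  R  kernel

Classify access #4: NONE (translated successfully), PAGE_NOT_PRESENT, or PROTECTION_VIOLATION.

Walk each access:
#0 VA=0x818007E7 (w,user):
  L0: frame=0x3F idx=2 entry=0x43007 [P=1 RW=1 US=1 PS=0]
  L1: frame=0x43 idx=12 entry=0x47087 [P=1 RW=1 US=1 PS=1]
  → PA=0x477E7 (huge @L1)  (2 entries read)
#1 VA=0x201C0E884 (r,kernel):
  L0: frame=0x3F idx=8 entry=0x4B007 [P=1 RW=1 US=1 PS=0]
  L1: frame=0x4B idx=14 entry=0x4F007 [P=1 RW=1 US=1 PS=0]
  L2: frame=0x4F idx=14 entry=0x50007 [P=1 RW=1 US=1 PS=0]
  → PA=0x50884  (3 entries read)
#2 VA=0x640000289 (w,user):
  L0: frame=0x3F idx=25 entry=0x53087 [P=1 RW=1 US=1 PS=1]
  → PA=0x53289 (huge @L0)  (1 entries read)
#3 VA=0x2C2619592 (r,user):
  L0: frame=0x3F idx=11 entry=0x57007 [P=1 RW=1 US=1 PS=0]
  L1: frame=0x57 idx=19 entry=0x59007 [P=1 RW=1 US=1 PS=0]
  L2: frame=0x59 idx=25 entry=0x5A007 [P=1 RW=1 US=1 PS=0]
  → PA=0x5A592  (3 entries read)
#4 VA=0x70041D850 (w,user):
  L0: frame=0x3F idx=28 entry=0x5E007 [P=1 RW=1 US=1 PS=0]
  L1: frame=0x5E idx=2 entry=0x60007 [P=1 RW=1 US=1 PS=0]
  L2: frame=0x60 idx=29 entry=0x64003 [P=1 RW=1 US=0 PS=0]
  ✗ PROTECTION_VIOLATION  [3 reads]
#5 VA=0x40000849 (r,kernel):
  L0: frame=0x3F idx=1 entry=0x68087 [P=1 RW=1 US=1 PS=1]
  → PA=0x68849 (huge @L0)  (1 entries read)
#6 VA=0x818007E7 (r,kernel):
  L0: frame=0x3F idx=2 entry=0x43007 [P=1 RW=1 US=1 PS=0]
  L1: frame=0x43 idx=12 entry=0x47087 [P=1 RW=1 US=1 PS=1]
  → PA=0x477E7 (huge @L1)  (2 entries read)

Access #4 fault: PROTECTION_VIOLATION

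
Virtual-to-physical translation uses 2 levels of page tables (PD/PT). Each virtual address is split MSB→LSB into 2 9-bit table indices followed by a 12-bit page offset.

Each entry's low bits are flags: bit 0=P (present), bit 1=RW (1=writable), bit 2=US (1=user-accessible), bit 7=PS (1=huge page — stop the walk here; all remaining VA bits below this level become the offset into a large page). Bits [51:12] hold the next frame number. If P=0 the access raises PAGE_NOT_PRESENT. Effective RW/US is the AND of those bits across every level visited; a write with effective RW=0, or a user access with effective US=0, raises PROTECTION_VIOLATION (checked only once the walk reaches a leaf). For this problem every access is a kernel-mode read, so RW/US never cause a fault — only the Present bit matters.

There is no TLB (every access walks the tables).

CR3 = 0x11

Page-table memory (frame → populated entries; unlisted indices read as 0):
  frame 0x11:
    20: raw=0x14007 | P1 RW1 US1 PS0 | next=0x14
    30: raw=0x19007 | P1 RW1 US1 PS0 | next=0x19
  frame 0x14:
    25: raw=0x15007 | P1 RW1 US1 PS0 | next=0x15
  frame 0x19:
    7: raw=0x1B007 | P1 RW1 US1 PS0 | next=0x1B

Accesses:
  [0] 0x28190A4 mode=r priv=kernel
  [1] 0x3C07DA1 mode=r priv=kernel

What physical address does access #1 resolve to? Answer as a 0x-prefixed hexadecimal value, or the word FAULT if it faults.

Per-access translation:
#0 VA=0x28190A4 (r,kernel):
  L0 @0x11[20] → 0x14007  P=1,RW=1,US=1,PS=0
  L1 @0x14[25] → 0x15007  P=1,RW=1,US=1,PS=0
  ⇒ phys 0x150A4  [2 reads]
#1 VA=0x3C07DA1 (r,kernel):
  L0 @0x11[30] → 0x19007  P=1,RW=1,US=1,PS=0
  L1 @0x19[7] → 0x1B007  P=1,RW=1,US=1,PS=0
  ⇒ phys 0x1BDA1  [2 reads]

Access #1 PA: 0x1BDA1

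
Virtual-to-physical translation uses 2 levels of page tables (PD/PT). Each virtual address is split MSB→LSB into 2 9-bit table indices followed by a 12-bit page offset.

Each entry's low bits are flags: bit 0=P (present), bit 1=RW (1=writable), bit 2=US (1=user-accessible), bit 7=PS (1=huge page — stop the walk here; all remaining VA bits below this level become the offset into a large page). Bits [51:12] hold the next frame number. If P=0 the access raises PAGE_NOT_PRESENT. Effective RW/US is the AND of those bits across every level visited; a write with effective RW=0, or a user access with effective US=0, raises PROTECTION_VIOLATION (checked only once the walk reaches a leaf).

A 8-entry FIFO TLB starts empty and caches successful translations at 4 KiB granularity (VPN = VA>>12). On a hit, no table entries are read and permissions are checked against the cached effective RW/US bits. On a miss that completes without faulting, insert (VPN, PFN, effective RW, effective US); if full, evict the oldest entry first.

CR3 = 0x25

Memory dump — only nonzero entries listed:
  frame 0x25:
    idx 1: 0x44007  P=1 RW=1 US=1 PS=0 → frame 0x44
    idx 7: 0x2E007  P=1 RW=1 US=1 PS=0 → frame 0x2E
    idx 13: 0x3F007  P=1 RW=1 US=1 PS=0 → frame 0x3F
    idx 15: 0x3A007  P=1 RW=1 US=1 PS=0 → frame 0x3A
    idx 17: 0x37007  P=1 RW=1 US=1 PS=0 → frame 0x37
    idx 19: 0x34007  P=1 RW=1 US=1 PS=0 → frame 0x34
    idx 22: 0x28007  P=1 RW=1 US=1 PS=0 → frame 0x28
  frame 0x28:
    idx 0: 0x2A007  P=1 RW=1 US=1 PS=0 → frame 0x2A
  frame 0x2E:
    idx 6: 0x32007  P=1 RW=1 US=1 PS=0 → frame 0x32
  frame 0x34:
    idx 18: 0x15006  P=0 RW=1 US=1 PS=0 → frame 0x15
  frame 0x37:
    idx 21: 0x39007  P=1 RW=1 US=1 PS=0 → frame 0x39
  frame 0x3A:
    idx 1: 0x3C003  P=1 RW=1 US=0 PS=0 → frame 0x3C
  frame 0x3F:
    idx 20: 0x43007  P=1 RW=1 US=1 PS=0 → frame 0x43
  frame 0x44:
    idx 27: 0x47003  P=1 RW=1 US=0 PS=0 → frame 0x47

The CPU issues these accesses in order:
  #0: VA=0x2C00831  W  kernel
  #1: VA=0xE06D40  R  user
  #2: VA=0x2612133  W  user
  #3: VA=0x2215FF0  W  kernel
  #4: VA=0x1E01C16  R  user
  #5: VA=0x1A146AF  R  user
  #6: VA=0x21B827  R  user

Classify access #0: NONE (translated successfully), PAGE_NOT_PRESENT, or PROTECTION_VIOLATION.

Trace:
#0 VA=0x2C00831 (w,kernel):
  L0: frame=0x25 idx=22 entry=0x28007 [P=1 RW=1 US=1 PS=0]
  L1: frame=0x28 idx=0 entry=0x2A007 [P=1 RW=1 US=1 PS=0]
  ⇒ phys 0x2A831  [2 reads]
#1 VA=0xE06D40 (r,user):
  L0: frame=0x25 idx=7 entry=0x2E007 [P=1 RW=1 US=1 PS=0]
  L1: frame=0x2E idx=6 entry=0x32007 [P=1 RW=1 US=1 PS=0]
  ⇒ phys 0x32D40  [2 reads]
#2 VA=0x2612133 (w,user):
  L0: frame=0x25 idx=19 entry=0x34007 [P=1 RW=1 US=1 PS=0]
  L1: frame=0x34 idx=18 entry=0x15006 [P=0 RW=1 US=1 PS=0]
  ⇒ fault: PAGE_NOT_PRESENT  — 2 lookups
#3 VA=0x2215FF0 (w,kernel):
  L0: frame=0x25 idx=17 entry=0x37007 [P=1 RW=1 US=1 PS=0]
  L1: frame=0x37 idx=21 entry=0x39007 [P=1 RW=1 US=1 PS=0]
  ⇒ phys 0x39FF0  [2 reads]
#4 VA=0x1E01C16 (r,user):
  L0: frame=0x25 idx=15 entry=0x3A007 [P=1 RW=1 US=1 PS=0]
  L1: frame=0x3A idx=1 entry=0x3C003 [P=1 RW=1 US=0 PS=0]
  ⇒ fault: PROTECTION_VIOLATION  — 2 lookups
#5 VA=0x1A146AF (r,user):
  L0: frame=0x25 idx=13 entry=0x3F007 [P=1 RW=1 US=1 PS=0]
  L1: frame=0x3F idx=20 entry=0x43007 [P=1 RW=1 US=1 PS=0]
  ⇒ phys 0x436AF  [2 reads]
#6 VA=0x21B827 (r,user):
  L0: frame=0x25 idx=1 entry=0x44007 [P=1 RW=1 US=1 PS=0]
  L1: frame=0x44 idx=27 entry=0x47003 [P=1 RW=1 US=0 PS=0]
  ⇒ fault: PROTECTION_VIOLATION  — 2 lookups

Access #0 fault: NONE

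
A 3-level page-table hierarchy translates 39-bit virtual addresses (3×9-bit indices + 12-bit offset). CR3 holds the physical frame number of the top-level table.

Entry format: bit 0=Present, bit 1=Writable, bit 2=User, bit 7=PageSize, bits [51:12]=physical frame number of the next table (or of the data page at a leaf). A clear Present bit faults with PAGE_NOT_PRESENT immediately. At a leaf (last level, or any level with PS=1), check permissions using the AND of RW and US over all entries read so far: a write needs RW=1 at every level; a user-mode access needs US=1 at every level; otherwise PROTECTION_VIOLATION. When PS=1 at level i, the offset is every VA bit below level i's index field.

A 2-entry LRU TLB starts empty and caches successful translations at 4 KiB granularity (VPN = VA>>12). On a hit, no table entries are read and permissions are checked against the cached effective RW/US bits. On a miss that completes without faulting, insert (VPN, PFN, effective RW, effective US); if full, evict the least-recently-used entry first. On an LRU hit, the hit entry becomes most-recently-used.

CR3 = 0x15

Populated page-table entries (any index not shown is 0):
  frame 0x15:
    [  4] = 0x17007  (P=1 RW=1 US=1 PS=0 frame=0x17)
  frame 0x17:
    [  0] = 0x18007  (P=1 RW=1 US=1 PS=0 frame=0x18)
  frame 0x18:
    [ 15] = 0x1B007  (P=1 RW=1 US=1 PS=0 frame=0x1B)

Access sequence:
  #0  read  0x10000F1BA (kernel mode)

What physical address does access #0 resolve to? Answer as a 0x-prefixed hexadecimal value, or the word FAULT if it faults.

Per-access translation:
#0 VA=0x10000F1BA (r,kernel):
  L0 @0x15[4] → 0x17007  P=1,RW=1,US=1,PS=0
  L1 @0x17[0] → 0x18007  P=1,RW=1,US=1,PS=0
  L2 @0x18[15] → 0x1B007  P=1,RW=1,US=1,PS=0
  → PA=0x1B1BA  (3 entries read)

Access #0 PA: 0x1B1BA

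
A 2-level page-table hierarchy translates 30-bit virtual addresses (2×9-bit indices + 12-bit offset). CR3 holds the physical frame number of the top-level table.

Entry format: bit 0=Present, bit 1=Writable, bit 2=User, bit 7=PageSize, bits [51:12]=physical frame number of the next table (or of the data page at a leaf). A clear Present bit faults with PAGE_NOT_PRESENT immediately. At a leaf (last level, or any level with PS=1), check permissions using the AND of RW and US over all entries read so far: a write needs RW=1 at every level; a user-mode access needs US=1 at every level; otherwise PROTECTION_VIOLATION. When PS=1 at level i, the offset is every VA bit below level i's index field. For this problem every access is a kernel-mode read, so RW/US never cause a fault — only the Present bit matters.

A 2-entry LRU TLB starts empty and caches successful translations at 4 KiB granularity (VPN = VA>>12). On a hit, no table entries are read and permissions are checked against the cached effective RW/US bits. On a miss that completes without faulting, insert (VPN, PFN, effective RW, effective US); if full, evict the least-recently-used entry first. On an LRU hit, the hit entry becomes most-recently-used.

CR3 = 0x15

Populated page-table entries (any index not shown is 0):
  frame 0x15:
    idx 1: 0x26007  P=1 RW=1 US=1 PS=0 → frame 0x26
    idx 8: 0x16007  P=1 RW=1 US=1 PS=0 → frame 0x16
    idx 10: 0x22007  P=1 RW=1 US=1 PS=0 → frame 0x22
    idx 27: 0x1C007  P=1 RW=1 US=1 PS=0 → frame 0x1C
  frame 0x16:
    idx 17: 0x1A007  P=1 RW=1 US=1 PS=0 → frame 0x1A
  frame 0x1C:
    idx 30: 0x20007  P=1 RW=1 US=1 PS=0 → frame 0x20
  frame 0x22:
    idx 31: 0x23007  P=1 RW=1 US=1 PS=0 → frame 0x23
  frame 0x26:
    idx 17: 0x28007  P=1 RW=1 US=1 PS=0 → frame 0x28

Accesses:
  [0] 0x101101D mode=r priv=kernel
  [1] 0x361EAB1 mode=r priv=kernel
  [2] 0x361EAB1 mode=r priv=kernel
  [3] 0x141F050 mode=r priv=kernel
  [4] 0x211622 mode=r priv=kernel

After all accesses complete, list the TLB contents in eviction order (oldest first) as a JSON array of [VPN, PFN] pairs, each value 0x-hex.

Walk each access:
#0 VA=0x101101D (r,kernel):
  L0 @0x15[8] → 0x16007  P=1,RW=1,US=1,PS=0
  L1 @0x16[17] → 0x1A007  P=1,RW=1,US=1,PS=0
  → PA=0x1A01D  (2 entries read)
#1 VA=0x361EAB1 (r,kernel):
  L0 @0x15[27] → 0x1C007  P=1,RW=1,US=1,PS=0
  L1 @0x1C[30] → 0x20007  P=1,RW=1,US=1,PS=0
  → PA=0x20AB1  (2 entries read)
#2 VA=0x361EAB1 (r,kernel):
  TLB hit vpn=0x361E → PA=0x20AB1
#3 VA=0x141F050 (r,kernel):
  L0 @0x15[10] → 0x22007  P=1,RW=1,US=1,PS=0
  L1 @0x22[31] → 0x23007  P=1,RW=1,US=1,PS=0
  → PA=0x23050  (2 entries read)
#4 VA=0x211622 (r,kernel):
  L0 @0x15[1] → 0x26007  P=1,RW=1,US=1,PS=0
  L1 @0x26[17] → 0x28007  P=1,RW=1,US=1,PS=0
  → PA=0x28622  (2 entries read)

TLB: [["0x141F", "0x23"], ["0x211", "0x28"]]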